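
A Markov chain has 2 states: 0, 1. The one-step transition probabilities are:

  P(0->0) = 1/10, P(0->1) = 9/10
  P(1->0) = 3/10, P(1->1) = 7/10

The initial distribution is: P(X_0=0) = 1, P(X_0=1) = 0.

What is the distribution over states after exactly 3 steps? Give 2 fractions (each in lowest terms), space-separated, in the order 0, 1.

Answer: 61/250 189/250

Derivation:
Propagating the distribution step by step (d_{t+1} = d_t * P):
d_0 = (0=1, 1=0)
  d_1[0] = 1*1/10 + 0*3/10 = 1/10
  d_1[1] = 1*9/10 + 0*7/10 = 9/10
d_1 = (0=1/10, 1=9/10)
  d_2[0] = 1/10*1/10 + 9/10*3/10 = 7/25
  d_2[1] = 1/10*9/10 + 9/10*7/10 = 18/25
d_2 = (0=7/25, 1=18/25)
  d_3[0] = 7/25*1/10 + 18/25*3/10 = 61/250
  d_3[1] = 7/25*9/10 + 18/25*7/10 = 189/250
d_3 = (0=61/250, 1=189/250)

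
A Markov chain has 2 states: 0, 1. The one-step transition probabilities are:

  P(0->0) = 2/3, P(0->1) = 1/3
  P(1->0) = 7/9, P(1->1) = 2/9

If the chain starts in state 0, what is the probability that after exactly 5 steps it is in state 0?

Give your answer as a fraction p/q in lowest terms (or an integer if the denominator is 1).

Answer: 13778/19683

Derivation:
Computing P^5 by repeated multiplication:
P^1 =
  0: [2/3, 1/3]
  1: [7/9, 2/9]
P^2 =
  0: [19/27, 8/27]
  1: [56/81, 25/81]
P^3 =
  0: [170/243, 73/243]
  1: [511/729, 218/729]
P^4 =
  0: [1531/2187, 656/2187]
  1: [4592/6561, 1969/6561]
P^5 =
  0: [13778/19683, 5905/19683]
  1: [41335/59049, 17714/59049]

(P^5)[0 -> 0] = 13778/19683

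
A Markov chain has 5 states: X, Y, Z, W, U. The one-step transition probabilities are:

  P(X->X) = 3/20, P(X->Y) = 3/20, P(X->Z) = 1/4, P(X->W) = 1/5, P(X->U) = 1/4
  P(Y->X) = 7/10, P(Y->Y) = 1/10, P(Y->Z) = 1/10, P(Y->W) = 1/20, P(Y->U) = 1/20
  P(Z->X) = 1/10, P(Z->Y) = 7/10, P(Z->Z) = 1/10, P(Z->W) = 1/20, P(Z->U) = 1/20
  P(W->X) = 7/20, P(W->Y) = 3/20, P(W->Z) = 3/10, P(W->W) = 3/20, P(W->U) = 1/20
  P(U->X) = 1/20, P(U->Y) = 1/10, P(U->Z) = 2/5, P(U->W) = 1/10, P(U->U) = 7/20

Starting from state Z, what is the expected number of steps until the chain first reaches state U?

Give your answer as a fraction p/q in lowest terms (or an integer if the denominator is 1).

Answer: 66180/7513

Derivation:
Let h_i = expected steps to first reach U from state i.
Boundary: h_U = 0.
First-step equations for the other states:
  h_X = 1 + 3/20*h_X + 3/20*h_Y + 1/4*h_Z + 1/5*h_W + 1/4*h_U
  h_Y = 1 + 7/10*h_X + 1/10*h_Y + 1/10*h_Z + 1/20*h_W + 1/20*h_U
  h_Z = 1 + 1/10*h_X + 7/10*h_Y + 1/10*h_Z + 1/20*h_W + 1/20*h_U
  h_W = 1 + 7/20*h_X + 3/20*h_Y + 3/10*h_Z + 3/20*h_W + 1/20*h_U

Substituting h_U = 0 and rearranging gives the linear system (I - Q) h = 1:
  [17/20, -3/20, -1/4, -1/5] . (h_X, h_Y, h_Z, h_W) = 1
  [-7/10, 9/10, -1/10, -1/20] . (h_X, h_Y, h_Z, h_W) = 1
  [-1/10, -7/10, 9/10, -1/20] . (h_X, h_Y, h_Z, h_W) = 1
  [-7/20, -3/20, -3/10, 17/20] . (h_X, h_Y, h_Z, h_W) = 1

Solving yields:
  h_X = 54660/7513
  h_Y = 61860/7513
  h_Z = 66180/7513
  h_W = 65620/7513

Starting state is Z, so the expected hitting time is h_Z = 66180/7513.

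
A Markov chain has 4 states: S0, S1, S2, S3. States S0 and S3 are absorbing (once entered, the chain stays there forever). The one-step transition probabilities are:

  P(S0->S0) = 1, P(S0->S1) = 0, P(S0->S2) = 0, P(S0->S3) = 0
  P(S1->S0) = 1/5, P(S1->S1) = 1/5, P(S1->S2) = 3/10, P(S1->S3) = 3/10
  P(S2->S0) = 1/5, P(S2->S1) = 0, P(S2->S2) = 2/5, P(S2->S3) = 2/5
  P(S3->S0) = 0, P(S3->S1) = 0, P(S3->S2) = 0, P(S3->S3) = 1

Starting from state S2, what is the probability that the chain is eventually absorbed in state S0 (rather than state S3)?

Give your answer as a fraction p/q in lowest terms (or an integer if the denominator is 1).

Answer: 1/3

Derivation:
Let a_i = P(absorbed in S0 | start in state i).
Boundary conditions: a_S0 = 1, a_S3 = 0.
For each transient state i, a_i = sum_j P(i->j) * a_j:
  a_S1 = 1/5*a_S0 + 1/5*a_S1 + 3/10*a_S2 + 3/10*a_S3
  a_S2 = 1/5*a_S0 + 0*a_S1 + 2/5*a_S2 + 2/5*a_S3

Substituting a_S0 = 1 and a_S3 = 0, rearrange to (I - Q) a = r where r[i] = P(i -> S0):
  [4/5, -3/10] . (a_S1, a_S2) = 1/5
  [0, 3/5] . (a_S1, a_S2) = 1/5

Solving yields:
  a_S1 = 3/8
  a_S2 = 1/3

Starting state is S2, so the absorption probability is a_S2 = 1/3.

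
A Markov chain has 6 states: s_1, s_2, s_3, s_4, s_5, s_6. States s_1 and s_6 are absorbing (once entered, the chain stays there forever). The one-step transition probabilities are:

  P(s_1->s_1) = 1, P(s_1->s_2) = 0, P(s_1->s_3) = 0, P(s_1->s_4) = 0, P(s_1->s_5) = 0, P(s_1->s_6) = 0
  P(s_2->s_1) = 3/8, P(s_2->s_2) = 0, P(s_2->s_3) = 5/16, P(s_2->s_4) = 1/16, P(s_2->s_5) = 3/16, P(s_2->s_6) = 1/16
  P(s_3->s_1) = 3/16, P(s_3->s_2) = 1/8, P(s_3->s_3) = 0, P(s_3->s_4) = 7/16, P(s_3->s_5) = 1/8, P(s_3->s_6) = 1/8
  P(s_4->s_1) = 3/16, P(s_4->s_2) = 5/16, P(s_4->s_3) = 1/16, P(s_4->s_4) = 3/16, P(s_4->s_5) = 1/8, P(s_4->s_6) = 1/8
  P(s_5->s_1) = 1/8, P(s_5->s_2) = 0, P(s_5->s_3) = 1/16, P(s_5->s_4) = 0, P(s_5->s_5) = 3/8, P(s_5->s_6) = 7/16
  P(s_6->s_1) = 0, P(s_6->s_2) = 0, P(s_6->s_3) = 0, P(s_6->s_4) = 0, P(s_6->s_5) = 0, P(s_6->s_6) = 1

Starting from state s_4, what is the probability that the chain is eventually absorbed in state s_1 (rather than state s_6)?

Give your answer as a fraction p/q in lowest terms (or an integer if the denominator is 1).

Let a_i = P(absorbed in s_1 | start in state i).
Boundary conditions: a_s_1 = 1, a_s_6 = 0.
For each transient state i, a_i = sum_j P(i->j) * a_j:
  a_s_2 = 3/8*a_s_1 + 0*a_s_2 + 5/16*a_s_3 + 1/16*a_s_4 + 3/16*a_s_5 + 1/16*a_s_6
  a_s_3 = 3/16*a_s_1 + 1/8*a_s_2 + 0*a_s_3 + 7/16*a_s_4 + 1/8*a_s_5 + 1/8*a_s_6
  a_s_4 = 3/16*a_s_1 + 5/16*a_s_2 + 1/16*a_s_3 + 3/16*a_s_4 + 1/8*a_s_5 + 1/8*a_s_6
  a_s_5 = 1/8*a_s_1 + 0*a_s_2 + 1/16*a_s_3 + 0*a_s_4 + 3/8*a_s_5 + 7/16*a_s_6

Substituting a_s_1 = 1 and a_s_6 = 0, rearrange to (I - Q) a = r where r[i] = P(i -> s_1):
  [1, -5/16, -1/16, -3/16] . (a_s_2, a_s_3, a_s_4, a_s_5) = 3/8
  [-1/8, 1, -7/16, -1/8] . (a_s_2, a_s_3, a_s_4, a_s_5) = 3/16
  [-5/16, -1/16, 13/16, -1/8] . (a_s_2, a_s_3, a_s_4, a_s_5) = 3/16
  [0, -1/16, 0, 5/8] . (a_s_2, a_s_3, a_s_4, a_s_5) = 1/8

Solving yields:
  a_s_2 = 17184/27473
  a_s_3 = 14804/27473
  a_s_4 = 15161/27473
  a_s_5 = 6975/27473

Starting state is s_4, so the absorption probability is a_s_4 = 15161/27473.

Answer: 15161/27473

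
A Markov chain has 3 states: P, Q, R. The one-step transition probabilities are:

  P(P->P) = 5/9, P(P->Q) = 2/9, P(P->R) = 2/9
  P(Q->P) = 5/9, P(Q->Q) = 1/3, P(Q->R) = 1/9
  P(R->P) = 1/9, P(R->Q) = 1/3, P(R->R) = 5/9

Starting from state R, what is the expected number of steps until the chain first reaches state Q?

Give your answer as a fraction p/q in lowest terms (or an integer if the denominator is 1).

Answer: 45/14

Derivation:
Let h_i = expected steps to first reach Q from state i.
Boundary: h_Q = 0.
First-step equations for the other states:
  h_P = 1 + 5/9*h_P + 2/9*h_Q + 2/9*h_R
  h_R = 1 + 1/9*h_P + 1/3*h_Q + 5/9*h_R

Substituting h_Q = 0 and rearranging gives the linear system (I - Q) h = 1:
  [4/9, -2/9] . (h_P, h_R) = 1
  [-1/9, 4/9] . (h_P, h_R) = 1

Solving yields:
  h_P = 27/7
  h_R = 45/14

Starting state is R, so the expected hitting time is h_R = 45/14.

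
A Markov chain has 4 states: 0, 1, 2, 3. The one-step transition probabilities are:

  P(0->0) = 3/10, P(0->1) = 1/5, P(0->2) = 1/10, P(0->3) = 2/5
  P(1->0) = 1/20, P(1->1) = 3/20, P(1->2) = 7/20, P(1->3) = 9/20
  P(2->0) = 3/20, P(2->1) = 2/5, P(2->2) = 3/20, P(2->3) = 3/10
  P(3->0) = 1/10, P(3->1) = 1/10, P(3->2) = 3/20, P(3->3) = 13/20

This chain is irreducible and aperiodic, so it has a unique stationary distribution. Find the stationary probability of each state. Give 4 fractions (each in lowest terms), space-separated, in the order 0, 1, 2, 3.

Answer: 719/5741 1004/5741 1026/5741 2992/5741

Derivation:
The stationary distribution satisfies pi = pi * P, i.e.:
  pi_0 = 3/10*pi_0 + 1/20*pi_1 + 3/20*pi_2 + 1/10*pi_3
  pi_1 = 1/5*pi_0 + 3/20*pi_1 + 2/5*pi_2 + 1/10*pi_3
  pi_2 = 1/10*pi_0 + 7/20*pi_1 + 3/20*pi_2 + 3/20*pi_3
  pi_3 = 2/5*pi_0 + 9/20*pi_1 + 3/10*pi_2 + 13/20*pi_3
with normalization: pi_0 + pi_1 + pi_2 + pi_3 = 1.

Using the first 3 balance equations plus normalization, the linear system A*pi = b is:
  [-7/10, 1/20, 3/20, 1/10] . pi = 0
  [1/5, -17/20, 2/5, 1/10] . pi = 0
  [1/10, 7/20, -17/20, 3/20] . pi = 0
  [1, 1, 1, 1] . pi = 1

Solving yields:
  pi_0 = 719/5741
  pi_1 = 1004/5741
  pi_2 = 1026/5741
  pi_3 = 2992/5741

Verification (pi * P):
  719/5741*3/10 + 1004/5741*1/20 + 1026/5741*3/20 + 2992/5741*1/10 = 719/5741 = pi_0  (ok)
  719/5741*1/5 + 1004/5741*3/20 + 1026/5741*2/5 + 2992/5741*1/10 = 1004/5741 = pi_1  (ok)
  719/5741*1/10 + 1004/5741*7/20 + 1026/5741*3/20 + 2992/5741*3/20 = 1026/5741 = pi_2  (ok)
  719/5741*2/5 + 1004/5741*9/20 + 1026/5741*3/10 + 2992/5741*13/20 = 2992/5741 = pi_3  (ok)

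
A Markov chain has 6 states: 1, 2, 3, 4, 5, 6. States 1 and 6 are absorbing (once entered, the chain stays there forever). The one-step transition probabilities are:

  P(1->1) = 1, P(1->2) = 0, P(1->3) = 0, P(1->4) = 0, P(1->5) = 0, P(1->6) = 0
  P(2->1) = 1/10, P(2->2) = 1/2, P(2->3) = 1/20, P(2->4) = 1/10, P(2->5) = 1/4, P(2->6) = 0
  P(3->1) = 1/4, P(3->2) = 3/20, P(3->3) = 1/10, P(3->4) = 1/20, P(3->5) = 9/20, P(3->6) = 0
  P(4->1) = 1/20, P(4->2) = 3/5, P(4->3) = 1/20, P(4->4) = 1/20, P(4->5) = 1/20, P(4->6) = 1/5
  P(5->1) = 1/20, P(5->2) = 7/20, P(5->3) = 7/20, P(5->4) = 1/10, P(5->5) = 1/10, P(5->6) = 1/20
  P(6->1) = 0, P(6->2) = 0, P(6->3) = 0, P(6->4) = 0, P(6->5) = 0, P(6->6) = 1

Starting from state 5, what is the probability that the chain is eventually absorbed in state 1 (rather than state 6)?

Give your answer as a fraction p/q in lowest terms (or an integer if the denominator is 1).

Let a_i = P(absorbed in 1 | start in state i).
Boundary conditions: a_1 = 1, a_6 = 0.
For each transient state i, a_i = sum_j P(i->j) * a_j:
  a_2 = 1/10*a_1 + 1/2*a_2 + 1/20*a_3 + 1/10*a_4 + 1/4*a_5 + 0*a_6
  a_3 = 1/4*a_1 + 3/20*a_2 + 1/10*a_3 + 1/20*a_4 + 9/20*a_5 + 0*a_6
  a_4 = 1/20*a_1 + 3/5*a_2 + 1/20*a_3 + 1/20*a_4 + 1/20*a_5 + 1/5*a_6
  a_5 = 1/20*a_1 + 7/20*a_2 + 7/20*a_3 + 1/10*a_4 + 1/10*a_5 + 1/20*a_6

Substituting a_1 = 1 and a_6 = 0, rearrange to (I - Q) a = r where r[i] = P(i -> 1):
  [1/2, -1/20, -1/10, -1/4] . (a_2, a_3, a_4, a_5) = 1/10
  [-3/20, 9/10, -1/20, -9/20] . (a_2, a_3, a_4, a_5) = 1/4
  [-3/5, -1/20, 19/20, -1/20] . (a_2, a_3, a_4, a_5) = 1/20
  [-7/20, -7/20, -1/10, 9/10] . (a_2, a_3, a_4, a_5) = 1/20

Solving yields:
  a_2 = 17789/22812
  a_3 = 18601/22812
  a_4 = 2385/3802
  a_5 = 17009/22812

Starting state is 5, so the absorption probability is a_5 = 17009/22812.

Answer: 17009/22812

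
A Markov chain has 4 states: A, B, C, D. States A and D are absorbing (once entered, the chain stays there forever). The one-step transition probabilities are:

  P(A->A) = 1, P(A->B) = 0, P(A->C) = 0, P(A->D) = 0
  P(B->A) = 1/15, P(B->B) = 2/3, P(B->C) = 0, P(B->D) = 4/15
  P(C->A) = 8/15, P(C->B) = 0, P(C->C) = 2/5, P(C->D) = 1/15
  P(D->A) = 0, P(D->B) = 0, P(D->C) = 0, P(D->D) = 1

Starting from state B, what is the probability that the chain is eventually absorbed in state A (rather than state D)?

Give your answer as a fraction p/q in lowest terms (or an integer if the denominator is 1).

Let a_i = P(absorbed in A | start in state i).
Boundary conditions: a_A = 1, a_D = 0.
For each transient state i, a_i = sum_j P(i->j) * a_j:
  a_B = 1/15*a_A + 2/3*a_B + 0*a_C + 4/15*a_D
  a_C = 8/15*a_A + 0*a_B + 2/5*a_C + 1/15*a_D

Substituting a_A = 1 and a_D = 0, rearrange to (I - Q) a = r where r[i] = P(i -> A):
  [1/3, 0] . (a_B, a_C) = 1/15
  [0, 3/5] . (a_B, a_C) = 8/15

Solving yields:
  a_B = 1/5
  a_C = 8/9

Starting state is B, so the absorption probability is a_B = 1/5.

Answer: 1/5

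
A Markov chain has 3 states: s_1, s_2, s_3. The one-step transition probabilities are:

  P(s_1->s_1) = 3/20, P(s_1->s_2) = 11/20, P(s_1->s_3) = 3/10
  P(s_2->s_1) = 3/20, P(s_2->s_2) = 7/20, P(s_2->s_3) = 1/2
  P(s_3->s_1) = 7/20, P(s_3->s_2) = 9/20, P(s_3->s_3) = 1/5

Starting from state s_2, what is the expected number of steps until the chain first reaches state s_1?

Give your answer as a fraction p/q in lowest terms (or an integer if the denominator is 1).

Let h_i = expected steps to first reach s_1 from state i.
Boundary: h_s_1 = 0.
First-step equations for the other states:
  h_s_2 = 1 + 3/20*h_s_1 + 7/20*h_s_2 + 1/2*h_s_3
  h_s_3 = 1 + 7/20*h_s_1 + 9/20*h_s_2 + 1/5*h_s_3

Substituting h_s_1 = 0 and rearranging gives the linear system (I - Q) h = 1:
  [13/20, -1/2] . (h_s_2, h_s_3) = 1
  [-9/20, 4/5] . (h_s_2, h_s_3) = 1

Solving yields:
  h_s_2 = 260/59
  h_s_3 = 220/59

Starting state is s_2, so the expected hitting time is h_s_2 = 260/59.

Answer: 260/59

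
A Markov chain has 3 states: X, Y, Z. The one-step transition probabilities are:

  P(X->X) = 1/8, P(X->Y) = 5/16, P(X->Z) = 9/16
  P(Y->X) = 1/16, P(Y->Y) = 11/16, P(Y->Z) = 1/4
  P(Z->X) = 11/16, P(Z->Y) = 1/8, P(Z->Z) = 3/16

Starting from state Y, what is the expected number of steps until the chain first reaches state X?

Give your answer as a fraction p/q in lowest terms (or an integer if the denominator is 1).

Let h_i = expected steps to first reach X from state i.
Boundary: h_X = 0.
First-step equations for the other states:
  h_Y = 1 + 1/16*h_X + 11/16*h_Y + 1/4*h_Z
  h_Z = 1 + 11/16*h_X + 1/8*h_Y + 3/16*h_Z

Substituting h_X = 0 and rearranging gives the linear system (I - Q) h = 1:
  [5/16, -1/4] . (h_Y, h_Z) = 1
  [-1/8, 13/16] . (h_Y, h_Z) = 1

Solving yields:
  h_Y = 272/57
  h_Z = 112/57

Starting state is Y, so the expected hitting time is h_Y = 272/57.

Answer: 272/57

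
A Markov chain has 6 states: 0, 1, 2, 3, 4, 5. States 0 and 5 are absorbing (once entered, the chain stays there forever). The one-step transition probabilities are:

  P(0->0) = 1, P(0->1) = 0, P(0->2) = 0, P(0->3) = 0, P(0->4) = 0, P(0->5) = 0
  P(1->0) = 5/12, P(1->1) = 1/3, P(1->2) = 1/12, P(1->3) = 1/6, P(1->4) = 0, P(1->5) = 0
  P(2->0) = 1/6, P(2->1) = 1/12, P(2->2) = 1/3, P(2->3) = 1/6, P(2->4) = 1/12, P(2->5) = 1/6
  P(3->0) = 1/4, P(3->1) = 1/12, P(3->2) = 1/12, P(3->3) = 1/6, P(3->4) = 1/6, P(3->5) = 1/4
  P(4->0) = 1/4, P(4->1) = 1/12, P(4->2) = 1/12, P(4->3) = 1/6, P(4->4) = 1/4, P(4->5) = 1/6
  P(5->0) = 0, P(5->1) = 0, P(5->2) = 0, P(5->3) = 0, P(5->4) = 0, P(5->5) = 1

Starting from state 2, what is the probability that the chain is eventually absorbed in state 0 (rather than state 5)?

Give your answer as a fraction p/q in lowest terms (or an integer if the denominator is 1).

Answer: 67/117

Derivation:
Let a_i = P(absorbed in 0 | start in state i).
Boundary conditions: a_0 = 1, a_5 = 0.
For each transient state i, a_i = sum_j P(i->j) * a_j:
  a_1 = 5/12*a_0 + 1/3*a_1 + 1/12*a_2 + 1/6*a_3 + 0*a_4 + 0*a_5
  a_2 = 1/6*a_0 + 1/12*a_1 + 1/3*a_2 + 1/6*a_3 + 1/12*a_4 + 1/6*a_5
  a_3 = 1/4*a_0 + 1/12*a_1 + 1/12*a_2 + 1/6*a_3 + 1/6*a_4 + 1/4*a_5
  a_4 = 1/4*a_0 + 1/12*a_1 + 1/12*a_2 + 1/6*a_3 + 1/4*a_4 + 1/6*a_5

Substituting a_0 = 1 and a_5 = 0, rearrange to (I - Q) a = r where r[i] = P(i -> 0):
  [2/3, -1/12, -1/6, 0] . (a_1, a_2, a_3, a_4) = 5/12
  [-1/12, 2/3, -1/6, -1/12] . (a_1, a_2, a_3, a_4) = 1/6
  [-1/12, -1/12, 5/6, -1/6] . (a_1, a_2, a_3, a_4) = 1/4
  [-1/12, -1/12, -1/6, 3/4] . (a_1, a_2, a_3, a_4) = 1/4

Solving yields:
  a_1 = 98/117
  a_2 = 67/117
  a_3 = 22/39
  a_4 = 8/13

Starting state is 2, so the absorption probability is a_2 = 67/117.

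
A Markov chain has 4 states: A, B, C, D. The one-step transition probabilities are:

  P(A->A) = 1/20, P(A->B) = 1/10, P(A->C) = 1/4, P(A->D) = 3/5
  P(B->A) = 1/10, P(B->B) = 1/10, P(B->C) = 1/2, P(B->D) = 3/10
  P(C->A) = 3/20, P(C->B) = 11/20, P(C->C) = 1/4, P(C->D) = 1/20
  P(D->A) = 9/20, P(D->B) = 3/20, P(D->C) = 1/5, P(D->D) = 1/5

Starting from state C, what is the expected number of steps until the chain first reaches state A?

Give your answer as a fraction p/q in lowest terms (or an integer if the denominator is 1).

Let h_i = expected steps to first reach A from state i.
Boundary: h_A = 0.
First-step equations for the other states:
  h_B = 1 + 1/10*h_A + 1/10*h_B + 1/2*h_C + 3/10*h_D
  h_C = 1 + 3/20*h_A + 11/20*h_B + 1/4*h_C + 1/20*h_D
  h_D = 1 + 9/20*h_A + 3/20*h_B + 1/5*h_C + 1/5*h_D

Substituting h_A = 0 and rearranging gives the linear system (I - Q) h = 1:
  [9/10, -1/2, -3/10] . (h_B, h_C, h_D) = 1
  [-11/20, 3/4, -1/20] . (h_B, h_C, h_D) = 1
  [-3/20, -1/5, 4/5] . (h_B, h_C, h_D) = 1

Solving yields:
  h_B = 200/37
  h_C = 205/37
  h_D = 135/37

Starting state is C, so the expected hitting time is h_C = 205/37.

Answer: 205/37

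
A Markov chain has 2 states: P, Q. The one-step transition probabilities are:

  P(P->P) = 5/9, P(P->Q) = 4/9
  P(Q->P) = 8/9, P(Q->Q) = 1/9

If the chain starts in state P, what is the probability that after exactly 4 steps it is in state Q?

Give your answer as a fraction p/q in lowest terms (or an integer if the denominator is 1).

Computing P^4 by repeated multiplication:
P^1 =
  P: [5/9, 4/9]
  Q: [8/9, 1/9]
P^2 =
  P: [19/27, 8/27]
  Q: [16/27, 11/27]
P^3 =
  P: [53/81, 28/81]
  Q: [56/81, 25/81]
P^4 =
  P: [163/243, 80/243]
  Q: [160/243, 83/243]

(P^4)[P -> Q] = 80/243

Answer: 80/243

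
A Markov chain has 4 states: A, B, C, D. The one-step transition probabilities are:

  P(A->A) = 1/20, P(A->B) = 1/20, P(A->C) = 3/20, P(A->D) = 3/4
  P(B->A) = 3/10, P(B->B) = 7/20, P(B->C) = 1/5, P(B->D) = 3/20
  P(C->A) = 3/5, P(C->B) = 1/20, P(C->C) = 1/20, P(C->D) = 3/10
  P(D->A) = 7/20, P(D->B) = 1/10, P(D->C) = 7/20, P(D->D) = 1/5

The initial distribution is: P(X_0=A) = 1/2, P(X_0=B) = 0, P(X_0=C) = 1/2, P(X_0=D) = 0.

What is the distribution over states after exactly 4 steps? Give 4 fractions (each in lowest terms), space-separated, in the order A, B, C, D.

Propagating the distribution step by step (d_{t+1} = d_t * P):
d_0 = (A=1/2, B=0, C=1/2, D=0)
  d_1[A] = 1/2*1/20 + 0*3/10 + 1/2*3/5 + 0*7/20 = 13/40
  d_1[B] = 1/2*1/20 + 0*7/20 + 1/2*1/20 + 0*1/10 = 1/20
  d_1[C] = 1/2*3/20 + 0*1/5 + 1/2*1/20 + 0*7/20 = 1/10
  d_1[D] = 1/2*3/4 + 0*3/20 + 1/2*3/10 + 0*1/5 = 21/40
d_1 = (A=13/40, B=1/20, C=1/10, D=21/40)
  d_2[A] = 13/40*1/20 + 1/20*3/10 + 1/10*3/5 + 21/40*7/20 = 11/40
  d_2[B] = 13/40*1/20 + 1/20*7/20 + 1/10*1/20 + 21/40*1/10 = 73/800
  d_2[C] = 13/40*3/20 + 1/20*1/5 + 1/10*1/20 + 21/40*7/20 = 99/400
  d_2[D] = 13/40*3/4 + 1/20*3/20 + 1/10*3/10 + 21/40*1/5 = 309/800
d_2 = (A=11/40, B=73/800, C=99/400, D=309/800)
  d_3[A] = 11/40*1/20 + 73/800*3/10 + 99/400*3/5 + 309/800*7/20 = 5197/16000
  d_3[B] = 11/40*1/20 + 73/800*7/20 + 99/400*1/20 + 309/800*1/10 = 1547/16000
  d_3[C] = 11/40*3/20 + 73/800*1/5 + 99/400*1/20 + 309/800*7/20 = 3313/16000
  d_3[D] = 11/40*3/4 + 73/800*3/20 + 99/400*3/10 + 309/800*1/5 = 5943/16000
d_3 = (A=5197/16000, B=1547/16000, C=3313/16000, D=5943/16000)
  d_4[A] = 5197/16000*1/20 + 1547/16000*3/10 + 3313/16000*3/5 + 5943/16000*7/20 = 23959/80000
  d_4[B] = 5197/16000*1/20 + 1547/16000*7/20 + 3313/16000*1/20 + 5943/16000*1/10 = 1249/12800
  d_4[C] = 5197/16000*3/20 + 1547/16000*1/5 + 3313/16000*1/20 + 5943/16000*7/20 = 66693/320000
  d_4[D] = 5197/16000*3/4 + 1547/16000*3/20 + 3313/16000*3/10 + 5943/16000*1/5 = 63123/160000
d_4 = (A=23959/80000, B=1249/12800, C=66693/320000, D=63123/160000)

Answer: 23959/80000 1249/12800 66693/320000 63123/160000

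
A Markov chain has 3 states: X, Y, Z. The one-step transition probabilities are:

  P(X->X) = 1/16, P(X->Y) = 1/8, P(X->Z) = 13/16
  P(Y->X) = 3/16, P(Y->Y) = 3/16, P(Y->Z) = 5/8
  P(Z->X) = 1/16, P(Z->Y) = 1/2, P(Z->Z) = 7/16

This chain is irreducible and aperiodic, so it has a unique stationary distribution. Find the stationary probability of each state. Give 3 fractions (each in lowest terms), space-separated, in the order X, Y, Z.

Answer: 37/348 61/174 63/116

Derivation:
The stationary distribution satisfies pi = pi * P, i.e.:
  pi_X = 1/16*pi_X + 3/16*pi_Y + 1/16*pi_Z
  pi_Y = 1/8*pi_X + 3/16*pi_Y + 1/2*pi_Z
  pi_Z = 13/16*pi_X + 5/8*pi_Y + 7/16*pi_Z
with normalization: pi_X + pi_Y + pi_Z = 1.

Using the first 2 balance equations plus normalization, the linear system A*pi = b is:
  [-15/16, 3/16, 1/16] . pi = 0
  [1/8, -13/16, 1/2] . pi = 0
  [1, 1, 1] . pi = 1

Solving yields:
  pi_X = 37/348
  pi_Y = 61/174
  pi_Z = 63/116

Verification (pi * P):
  37/348*1/16 + 61/174*3/16 + 63/116*1/16 = 37/348 = pi_X  (ok)
  37/348*1/8 + 61/174*3/16 + 63/116*1/2 = 61/174 = pi_Y  (ok)
  37/348*13/16 + 61/174*5/8 + 63/116*7/16 = 63/116 = pi_Z  (ok)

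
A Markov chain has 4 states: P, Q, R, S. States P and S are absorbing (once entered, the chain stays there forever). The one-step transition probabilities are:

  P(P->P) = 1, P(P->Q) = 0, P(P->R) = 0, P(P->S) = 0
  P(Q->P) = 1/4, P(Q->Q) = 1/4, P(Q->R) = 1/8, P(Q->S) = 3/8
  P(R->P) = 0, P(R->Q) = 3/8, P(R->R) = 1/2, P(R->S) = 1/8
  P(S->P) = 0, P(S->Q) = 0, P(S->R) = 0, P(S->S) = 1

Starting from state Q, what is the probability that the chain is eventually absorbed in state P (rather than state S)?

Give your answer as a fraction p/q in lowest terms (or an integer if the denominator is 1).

Let a_i = P(absorbed in P | start in state i).
Boundary conditions: a_P = 1, a_S = 0.
For each transient state i, a_i = sum_j P(i->j) * a_j:
  a_Q = 1/4*a_P + 1/4*a_Q + 1/8*a_R + 3/8*a_S
  a_R = 0*a_P + 3/8*a_Q + 1/2*a_R + 1/8*a_S

Substituting a_P = 1 and a_S = 0, rearrange to (I - Q) a = r where r[i] = P(i -> P):
  [3/4, -1/8] . (a_Q, a_R) = 1/4
  [-3/8, 1/2] . (a_Q, a_R) = 0

Solving yields:
  a_Q = 8/21
  a_R = 2/7

Starting state is Q, so the absorption probability is a_Q = 8/21.

Answer: 8/21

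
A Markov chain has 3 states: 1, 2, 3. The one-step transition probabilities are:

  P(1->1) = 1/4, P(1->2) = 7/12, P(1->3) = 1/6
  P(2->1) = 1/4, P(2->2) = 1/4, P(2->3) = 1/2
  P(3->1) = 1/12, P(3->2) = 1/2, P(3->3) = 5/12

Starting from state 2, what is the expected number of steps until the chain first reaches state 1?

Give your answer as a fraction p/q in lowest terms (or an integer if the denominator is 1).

Answer: 52/9

Derivation:
Let h_i = expected steps to first reach 1 from state i.
Boundary: h_1 = 0.
First-step equations for the other states:
  h_2 = 1 + 1/4*h_1 + 1/4*h_2 + 1/2*h_3
  h_3 = 1 + 1/12*h_1 + 1/2*h_2 + 5/12*h_3

Substituting h_1 = 0 and rearranging gives the linear system (I - Q) h = 1:
  [3/4, -1/2] . (h_2, h_3) = 1
  [-1/2, 7/12] . (h_2, h_3) = 1

Solving yields:
  h_2 = 52/9
  h_3 = 20/3

Starting state is 2, so the expected hitting time is h_2 = 52/9.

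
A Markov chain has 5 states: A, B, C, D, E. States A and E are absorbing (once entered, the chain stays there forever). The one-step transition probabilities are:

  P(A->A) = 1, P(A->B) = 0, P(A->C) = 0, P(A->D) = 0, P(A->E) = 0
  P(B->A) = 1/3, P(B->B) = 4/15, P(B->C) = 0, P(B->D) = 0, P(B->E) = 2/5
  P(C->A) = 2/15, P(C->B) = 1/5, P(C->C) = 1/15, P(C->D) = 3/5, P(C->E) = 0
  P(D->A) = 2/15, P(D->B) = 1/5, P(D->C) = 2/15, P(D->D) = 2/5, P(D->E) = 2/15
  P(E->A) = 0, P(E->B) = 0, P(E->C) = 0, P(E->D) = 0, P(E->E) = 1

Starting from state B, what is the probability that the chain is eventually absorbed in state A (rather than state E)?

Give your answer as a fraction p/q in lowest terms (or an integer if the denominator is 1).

Let a_i = P(absorbed in A | start in state i).
Boundary conditions: a_A = 1, a_E = 0.
For each transient state i, a_i = sum_j P(i->j) * a_j:
  a_B = 1/3*a_A + 4/15*a_B + 0*a_C + 0*a_D + 2/5*a_E
  a_C = 2/15*a_A + 1/5*a_B + 1/15*a_C + 3/5*a_D + 0*a_E
  a_D = 2/15*a_A + 1/5*a_B + 2/15*a_C + 2/5*a_D + 2/15*a_E

Substituting a_A = 1 and a_E = 0, rearrange to (I - Q) a = r where r[i] = P(i -> A):
  [11/15, 0, 0] . (a_B, a_C, a_D) = 1/3
  [-1/5, 14/15, -3/5] . (a_B, a_C, a_D) = 2/15
  [-1/5, -2/15, 3/5] . (a_B, a_C, a_D) = 2/15

Solving yields:
  a_B = 5/11
  a_C = 37/66
  a_D = 148/297

Starting state is B, so the absorption probability is a_B = 5/11.

Answer: 5/11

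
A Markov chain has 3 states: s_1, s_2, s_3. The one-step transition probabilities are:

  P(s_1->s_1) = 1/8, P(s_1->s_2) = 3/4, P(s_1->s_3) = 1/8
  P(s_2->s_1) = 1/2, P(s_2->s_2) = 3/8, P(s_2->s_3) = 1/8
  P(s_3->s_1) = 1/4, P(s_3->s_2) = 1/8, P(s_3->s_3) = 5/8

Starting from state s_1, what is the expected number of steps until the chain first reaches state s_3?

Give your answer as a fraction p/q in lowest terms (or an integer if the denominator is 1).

Let h_i = expected steps to first reach s_3 from state i.
Boundary: h_s_3 = 0.
First-step equations for the other states:
  h_s_1 = 1 + 1/8*h_s_1 + 3/4*h_s_2 + 1/8*h_s_3
  h_s_2 = 1 + 1/2*h_s_1 + 3/8*h_s_2 + 1/8*h_s_3

Substituting h_s_3 = 0 and rearranging gives the linear system (I - Q) h = 1:
  [7/8, -3/4] . (h_s_1, h_s_2) = 1
  [-1/2, 5/8] . (h_s_1, h_s_2) = 1

Solving yields:
  h_s_1 = 8
  h_s_2 = 8

Starting state is s_1, so the expected hitting time is h_s_1 = 8.

Answer: 8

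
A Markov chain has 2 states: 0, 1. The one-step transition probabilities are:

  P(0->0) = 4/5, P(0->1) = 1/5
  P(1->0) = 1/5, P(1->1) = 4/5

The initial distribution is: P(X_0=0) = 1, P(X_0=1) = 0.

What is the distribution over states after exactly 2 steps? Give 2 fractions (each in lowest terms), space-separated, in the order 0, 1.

Answer: 17/25 8/25

Derivation:
Propagating the distribution step by step (d_{t+1} = d_t * P):
d_0 = (0=1, 1=0)
  d_1[0] = 1*4/5 + 0*1/5 = 4/5
  d_1[1] = 1*1/5 + 0*4/5 = 1/5
d_1 = (0=4/5, 1=1/5)
  d_2[0] = 4/5*4/5 + 1/5*1/5 = 17/25
  d_2[1] = 4/5*1/5 + 1/5*4/5 = 8/25
d_2 = (0=17/25, 1=8/25)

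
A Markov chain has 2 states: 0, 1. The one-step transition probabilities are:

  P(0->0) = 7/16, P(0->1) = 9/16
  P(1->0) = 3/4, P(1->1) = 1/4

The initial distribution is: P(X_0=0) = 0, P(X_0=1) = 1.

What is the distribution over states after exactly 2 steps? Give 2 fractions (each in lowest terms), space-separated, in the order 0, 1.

Propagating the distribution step by step (d_{t+1} = d_t * P):
d_0 = (0=0, 1=1)
  d_1[0] = 0*7/16 + 1*3/4 = 3/4
  d_1[1] = 0*9/16 + 1*1/4 = 1/4
d_1 = (0=3/4, 1=1/4)
  d_2[0] = 3/4*7/16 + 1/4*3/4 = 33/64
  d_2[1] = 3/4*9/16 + 1/4*1/4 = 31/64
d_2 = (0=33/64, 1=31/64)

Answer: 33/64 31/64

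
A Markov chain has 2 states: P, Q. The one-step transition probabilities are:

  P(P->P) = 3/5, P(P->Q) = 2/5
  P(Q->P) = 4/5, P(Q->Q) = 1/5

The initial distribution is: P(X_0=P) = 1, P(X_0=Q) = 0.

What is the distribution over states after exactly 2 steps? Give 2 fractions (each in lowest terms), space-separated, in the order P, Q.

Propagating the distribution step by step (d_{t+1} = d_t * P):
d_0 = (P=1, Q=0)
  d_1[P] = 1*3/5 + 0*4/5 = 3/5
  d_1[Q] = 1*2/5 + 0*1/5 = 2/5
d_1 = (P=3/5, Q=2/5)
  d_2[P] = 3/5*3/5 + 2/5*4/5 = 17/25
  d_2[Q] = 3/5*2/5 + 2/5*1/5 = 8/25
d_2 = (P=17/25, Q=8/25)

Answer: 17/25 8/25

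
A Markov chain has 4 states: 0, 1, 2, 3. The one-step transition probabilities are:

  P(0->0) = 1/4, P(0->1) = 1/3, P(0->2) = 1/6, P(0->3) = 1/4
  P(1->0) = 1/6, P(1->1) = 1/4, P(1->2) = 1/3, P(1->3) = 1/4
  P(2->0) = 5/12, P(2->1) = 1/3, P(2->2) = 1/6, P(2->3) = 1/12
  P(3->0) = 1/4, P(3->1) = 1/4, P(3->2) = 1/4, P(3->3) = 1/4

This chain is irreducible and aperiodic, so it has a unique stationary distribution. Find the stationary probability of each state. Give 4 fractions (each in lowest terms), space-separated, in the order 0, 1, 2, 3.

Answer: 501/1894 276/947 441/1894 200/947

Derivation:
The stationary distribution satisfies pi = pi * P, i.e.:
  pi_0 = 1/4*pi_0 + 1/6*pi_1 + 5/12*pi_2 + 1/4*pi_3
  pi_1 = 1/3*pi_0 + 1/4*pi_1 + 1/3*pi_2 + 1/4*pi_3
  pi_2 = 1/6*pi_0 + 1/3*pi_1 + 1/6*pi_2 + 1/4*pi_3
  pi_3 = 1/4*pi_0 + 1/4*pi_1 + 1/12*pi_2 + 1/4*pi_3
with normalization: pi_0 + pi_1 + pi_2 + pi_3 = 1.

Using the first 3 balance equations plus normalization, the linear system A*pi = b is:
  [-3/4, 1/6, 5/12, 1/4] . pi = 0
  [1/3, -3/4, 1/3, 1/4] . pi = 0
  [1/6, 1/3, -5/6, 1/4] . pi = 0
  [1, 1, 1, 1] . pi = 1

Solving yields:
  pi_0 = 501/1894
  pi_1 = 276/947
  pi_2 = 441/1894
  pi_3 = 200/947

Verification (pi * P):
  501/1894*1/4 + 276/947*1/6 + 441/1894*5/12 + 200/947*1/4 = 501/1894 = pi_0  (ok)
  501/1894*1/3 + 276/947*1/4 + 441/1894*1/3 + 200/947*1/4 = 276/947 = pi_1  (ok)
  501/1894*1/6 + 276/947*1/3 + 441/1894*1/6 + 200/947*1/4 = 441/1894 = pi_2  (ok)
  501/1894*1/4 + 276/947*1/4 + 441/1894*1/12 + 200/947*1/4 = 200/947 = pi_3  (ok)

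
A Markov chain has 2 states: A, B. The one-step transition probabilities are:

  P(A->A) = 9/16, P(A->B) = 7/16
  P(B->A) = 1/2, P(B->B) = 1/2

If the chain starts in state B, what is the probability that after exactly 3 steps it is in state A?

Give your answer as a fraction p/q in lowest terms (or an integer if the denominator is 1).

Answer: 273/512

Derivation:
Computing P^3 by repeated multiplication:
P^1 =
  A: [9/16, 7/16]
  B: [1/2, 1/2]
P^2 =
  A: [137/256, 119/256]
  B: [17/32, 15/32]
P^3 =
  A: [2185/4096, 1911/4096]
  B: [273/512, 239/512]

(P^3)[B -> A] = 273/512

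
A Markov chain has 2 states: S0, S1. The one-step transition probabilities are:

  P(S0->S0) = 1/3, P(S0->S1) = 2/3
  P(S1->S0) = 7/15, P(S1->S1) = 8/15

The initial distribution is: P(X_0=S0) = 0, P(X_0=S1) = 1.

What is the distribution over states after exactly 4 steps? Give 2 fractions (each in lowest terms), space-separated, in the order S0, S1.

Answer: 20839/50625 29786/50625

Derivation:
Propagating the distribution step by step (d_{t+1} = d_t * P):
d_0 = (S0=0, S1=1)
  d_1[S0] = 0*1/3 + 1*7/15 = 7/15
  d_1[S1] = 0*2/3 + 1*8/15 = 8/15
d_1 = (S0=7/15, S1=8/15)
  d_2[S0] = 7/15*1/3 + 8/15*7/15 = 91/225
  d_2[S1] = 7/15*2/3 + 8/15*8/15 = 134/225
d_2 = (S0=91/225, S1=134/225)
  d_3[S0] = 91/225*1/3 + 134/225*7/15 = 1393/3375
  d_3[S1] = 91/225*2/3 + 134/225*8/15 = 1982/3375
d_3 = (S0=1393/3375, S1=1982/3375)
  d_4[S0] = 1393/3375*1/3 + 1982/3375*7/15 = 20839/50625
  d_4[S1] = 1393/3375*2/3 + 1982/3375*8/15 = 29786/50625
d_4 = (S0=20839/50625, S1=29786/50625)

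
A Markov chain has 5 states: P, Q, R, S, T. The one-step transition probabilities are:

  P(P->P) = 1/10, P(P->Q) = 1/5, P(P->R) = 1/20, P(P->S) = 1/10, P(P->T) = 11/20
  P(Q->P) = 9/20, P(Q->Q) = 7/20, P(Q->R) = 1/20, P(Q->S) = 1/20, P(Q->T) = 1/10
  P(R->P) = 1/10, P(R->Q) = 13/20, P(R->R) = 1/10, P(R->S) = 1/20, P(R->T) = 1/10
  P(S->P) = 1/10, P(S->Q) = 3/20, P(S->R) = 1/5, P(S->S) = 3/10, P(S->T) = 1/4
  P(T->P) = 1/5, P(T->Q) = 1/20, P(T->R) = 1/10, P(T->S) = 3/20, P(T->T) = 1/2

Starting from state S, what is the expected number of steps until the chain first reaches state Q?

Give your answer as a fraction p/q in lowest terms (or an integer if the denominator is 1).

Let h_i = expected steps to first reach Q from state i.
Boundary: h_Q = 0.
First-step equations for the other states:
  h_P = 1 + 1/10*h_P + 1/5*h_Q + 1/20*h_R + 1/10*h_S + 11/20*h_T
  h_R = 1 + 1/10*h_P + 13/20*h_Q + 1/10*h_R + 1/20*h_S + 1/10*h_T
  h_S = 1 + 1/10*h_P + 3/20*h_Q + 1/5*h_R + 3/10*h_S + 1/4*h_T
  h_T = 1 + 1/5*h_P + 1/20*h_Q + 1/10*h_R + 3/20*h_S + 1/2*h_T

Substituting h_Q = 0 and rearranging gives the linear system (I - Q) h = 1:
  [9/10, -1/20, -1/10, -11/20] . (h_P, h_R, h_S, h_T) = 1
  [-1/10, 9/10, -1/20, -1/10] . (h_P, h_R, h_S, h_T) = 1
  [-1/10, -1/5, 7/10, -1/4] . (h_P, h_R, h_S, h_T) = 1
  [-1/5, -1/10, -3/20, 1/2] . (h_P, h_R, h_S, h_T) = 1

Solving yields:
  h_P = 22420/3839
  h_R = 10680/3839
  h_S = 20660/3839
  h_T = 24980/3839

Starting state is S, so the expected hitting time is h_S = 20660/3839.

Answer: 20660/3839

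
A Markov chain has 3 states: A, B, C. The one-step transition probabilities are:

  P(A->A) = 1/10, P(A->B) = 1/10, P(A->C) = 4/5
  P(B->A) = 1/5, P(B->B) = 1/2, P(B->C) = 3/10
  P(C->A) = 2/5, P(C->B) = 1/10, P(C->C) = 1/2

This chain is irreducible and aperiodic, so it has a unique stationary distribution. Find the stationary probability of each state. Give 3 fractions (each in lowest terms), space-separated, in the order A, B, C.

Answer: 11/39 1/6 43/78

Derivation:
The stationary distribution satisfies pi = pi * P, i.e.:
  pi_A = 1/10*pi_A + 1/5*pi_B + 2/5*pi_C
  pi_B = 1/10*pi_A + 1/2*pi_B + 1/10*pi_C
  pi_C = 4/5*pi_A + 3/10*pi_B + 1/2*pi_C
with normalization: pi_A + pi_B + pi_C = 1.

Using the first 2 balance equations plus normalization, the linear system A*pi = b is:
  [-9/10, 1/5, 2/5] . pi = 0
  [1/10, -1/2, 1/10] . pi = 0
  [1, 1, 1] . pi = 1

Solving yields:
  pi_A = 11/39
  pi_B = 1/6
  pi_C = 43/78

Verification (pi * P):
  11/39*1/10 + 1/6*1/5 + 43/78*2/5 = 11/39 = pi_A  (ok)
  11/39*1/10 + 1/6*1/2 + 43/78*1/10 = 1/6 = pi_B  (ok)
  11/39*4/5 + 1/6*3/10 + 43/78*1/2 = 43/78 = pi_C  (ok)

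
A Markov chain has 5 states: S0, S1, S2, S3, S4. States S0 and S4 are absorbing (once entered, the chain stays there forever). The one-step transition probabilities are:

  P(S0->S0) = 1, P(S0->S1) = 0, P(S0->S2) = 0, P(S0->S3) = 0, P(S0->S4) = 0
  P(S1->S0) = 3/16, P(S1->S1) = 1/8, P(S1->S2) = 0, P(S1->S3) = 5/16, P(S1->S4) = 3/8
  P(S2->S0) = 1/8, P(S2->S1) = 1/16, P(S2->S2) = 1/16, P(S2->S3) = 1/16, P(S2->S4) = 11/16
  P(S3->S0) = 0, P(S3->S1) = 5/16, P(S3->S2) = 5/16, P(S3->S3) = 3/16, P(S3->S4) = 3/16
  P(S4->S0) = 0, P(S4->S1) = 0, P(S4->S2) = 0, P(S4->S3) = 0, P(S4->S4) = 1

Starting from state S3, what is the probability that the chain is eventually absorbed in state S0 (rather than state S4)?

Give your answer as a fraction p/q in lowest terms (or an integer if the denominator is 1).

Let a_i = P(absorbed in S0 | start in state i).
Boundary conditions: a_S0 = 1, a_S4 = 0.
For each transient state i, a_i = sum_j P(i->j) * a_j:
  a_S1 = 3/16*a_S0 + 1/8*a_S1 + 0*a_S2 + 5/16*a_S3 + 3/8*a_S4
  a_S2 = 1/8*a_S0 + 1/16*a_S1 + 1/16*a_S2 + 1/16*a_S3 + 11/16*a_S4
  a_S3 = 0*a_S0 + 5/16*a_S1 + 5/16*a_S2 + 3/16*a_S3 + 3/16*a_S4

Substituting a_S0 = 1 and a_S4 = 0, rearrange to (I - Q) a = r where r[i] = P(i -> S0):
  [7/8, 0, -5/16] . (a_S1, a_S2, a_S3) = 3/16
  [-1/16, 15/16, -1/16] . (a_S1, a_S2, a_S3) = 1/8
  [-5/16, -5/16, 13/16] . (a_S1, a_S2, a_S3) = 0

Solving yields:
  a_S1 = 31/113
  a_S2 = 92/565
  a_S3 = 19/113

Starting state is S3, so the absorption probability is a_S3 = 19/113.

Answer: 19/113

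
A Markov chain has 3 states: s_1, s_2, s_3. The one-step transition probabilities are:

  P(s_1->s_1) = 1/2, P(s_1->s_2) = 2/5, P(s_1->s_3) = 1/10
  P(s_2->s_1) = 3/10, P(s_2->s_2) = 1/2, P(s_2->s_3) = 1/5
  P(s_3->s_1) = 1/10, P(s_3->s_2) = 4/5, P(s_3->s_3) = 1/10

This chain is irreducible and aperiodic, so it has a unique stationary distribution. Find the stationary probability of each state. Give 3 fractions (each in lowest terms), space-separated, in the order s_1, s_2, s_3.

Answer: 29/86 22/43 13/86

Derivation:
The stationary distribution satisfies pi = pi * P, i.e.:
  pi_s_1 = 1/2*pi_s_1 + 3/10*pi_s_2 + 1/10*pi_s_3
  pi_s_2 = 2/5*pi_s_1 + 1/2*pi_s_2 + 4/5*pi_s_3
  pi_s_3 = 1/10*pi_s_1 + 1/5*pi_s_2 + 1/10*pi_s_3
with normalization: pi_s_1 + pi_s_2 + pi_s_3 = 1.

Using the first 2 balance equations plus normalization, the linear system A*pi = b is:
  [-1/2, 3/10, 1/10] . pi = 0
  [2/5, -1/2, 4/5] . pi = 0
  [1, 1, 1] . pi = 1

Solving yields:
  pi_s_1 = 29/86
  pi_s_2 = 22/43
  pi_s_3 = 13/86

Verification (pi * P):
  29/86*1/2 + 22/43*3/10 + 13/86*1/10 = 29/86 = pi_s_1  (ok)
  29/86*2/5 + 22/43*1/2 + 13/86*4/5 = 22/43 = pi_s_2  (ok)
  29/86*1/10 + 22/43*1/5 + 13/86*1/10 = 13/86 = pi_s_3  (ok)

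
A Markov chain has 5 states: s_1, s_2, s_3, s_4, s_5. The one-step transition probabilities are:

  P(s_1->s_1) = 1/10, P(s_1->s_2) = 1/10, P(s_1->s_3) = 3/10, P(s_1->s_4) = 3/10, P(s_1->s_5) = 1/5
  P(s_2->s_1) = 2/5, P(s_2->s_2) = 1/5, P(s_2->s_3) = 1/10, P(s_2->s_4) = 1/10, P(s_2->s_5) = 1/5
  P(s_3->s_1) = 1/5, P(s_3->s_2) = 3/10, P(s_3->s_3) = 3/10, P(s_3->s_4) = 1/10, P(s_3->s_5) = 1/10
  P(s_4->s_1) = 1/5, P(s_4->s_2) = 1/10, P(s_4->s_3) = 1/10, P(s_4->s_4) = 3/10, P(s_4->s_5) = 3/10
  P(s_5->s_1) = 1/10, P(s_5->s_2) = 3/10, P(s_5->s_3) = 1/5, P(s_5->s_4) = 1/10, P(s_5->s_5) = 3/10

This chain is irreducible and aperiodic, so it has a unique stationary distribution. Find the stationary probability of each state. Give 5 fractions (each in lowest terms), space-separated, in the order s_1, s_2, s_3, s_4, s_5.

Answer: 407/2044 837/4088 1653/8176 1429/8176 16/73

Derivation:
The stationary distribution satisfies pi = pi * P, i.e.:
  pi_s_1 = 1/10*pi_s_1 + 2/5*pi_s_2 + 1/5*pi_s_3 + 1/5*pi_s_4 + 1/10*pi_s_5
  pi_s_2 = 1/10*pi_s_1 + 1/5*pi_s_2 + 3/10*pi_s_3 + 1/10*pi_s_4 + 3/10*pi_s_5
  pi_s_3 = 3/10*pi_s_1 + 1/10*pi_s_2 + 3/10*pi_s_3 + 1/10*pi_s_4 + 1/5*pi_s_5
  pi_s_4 = 3/10*pi_s_1 + 1/10*pi_s_2 + 1/10*pi_s_3 + 3/10*pi_s_4 + 1/10*pi_s_5
  pi_s_5 = 1/5*pi_s_1 + 1/5*pi_s_2 + 1/10*pi_s_3 + 3/10*pi_s_4 + 3/10*pi_s_5
with normalization: pi_s_1 + pi_s_2 + pi_s_3 + pi_s_4 + pi_s_5 = 1.

Using the first 4 balance equations plus normalization, the linear system A*pi = b is:
  [-9/10, 2/5, 1/5, 1/5, 1/10] . pi = 0
  [1/10, -4/5, 3/10, 1/10, 3/10] . pi = 0
  [3/10, 1/10, -7/10, 1/10, 1/5] . pi = 0
  [3/10, 1/10, 1/10, -7/10, 1/10] . pi = 0
  [1, 1, 1, 1, 1] . pi = 1

Solving yields:
  pi_s_1 = 407/2044
  pi_s_2 = 837/4088
  pi_s_3 = 1653/8176
  pi_s_4 = 1429/8176
  pi_s_5 = 16/73

Verification (pi * P):
  407/2044*1/10 + 837/4088*2/5 + 1653/8176*1/5 + 1429/8176*1/5 + 16/73*1/10 = 407/2044 = pi_s_1  (ok)
  407/2044*1/10 + 837/4088*1/5 + 1653/8176*3/10 + 1429/8176*1/10 + 16/73*3/10 = 837/4088 = pi_s_2  (ok)
  407/2044*3/10 + 837/4088*1/10 + 1653/8176*3/10 + 1429/8176*1/10 + 16/73*1/5 = 1653/8176 = pi_s_3  (ok)
  407/2044*3/10 + 837/4088*1/10 + 1653/8176*1/10 + 1429/8176*3/10 + 16/73*1/10 = 1429/8176 = pi_s_4  (ok)
  407/2044*1/5 + 837/4088*1/5 + 1653/8176*1/10 + 1429/8176*3/10 + 16/73*3/10 = 16/73 = pi_s_5  (ok)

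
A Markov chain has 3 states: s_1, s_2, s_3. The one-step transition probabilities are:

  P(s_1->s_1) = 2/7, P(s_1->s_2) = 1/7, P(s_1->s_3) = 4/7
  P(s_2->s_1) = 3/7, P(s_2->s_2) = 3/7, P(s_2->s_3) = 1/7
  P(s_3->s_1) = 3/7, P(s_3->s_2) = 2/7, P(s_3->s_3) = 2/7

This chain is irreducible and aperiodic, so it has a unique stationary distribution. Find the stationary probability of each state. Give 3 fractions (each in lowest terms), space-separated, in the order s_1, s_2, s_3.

The stationary distribution satisfies pi = pi * P, i.e.:
  pi_s_1 = 2/7*pi_s_1 + 3/7*pi_s_2 + 3/7*pi_s_3
  pi_s_2 = 1/7*pi_s_1 + 3/7*pi_s_2 + 2/7*pi_s_3
  pi_s_3 = 4/7*pi_s_1 + 1/7*pi_s_2 + 2/7*pi_s_3
with normalization: pi_s_1 + pi_s_2 + pi_s_3 = 1.

Using the first 2 balance equations plus normalization, the linear system A*pi = b is:
  [-5/7, 3/7, 3/7] . pi = 0
  [1/7, -4/7, 2/7] . pi = 0
  [1, 1, 1] . pi = 1

Solving yields:
  pi_s_1 = 3/8
  pi_s_2 = 13/48
  pi_s_3 = 17/48

Verification (pi * P):
  3/8*2/7 + 13/48*3/7 + 17/48*3/7 = 3/8 = pi_s_1  (ok)
  3/8*1/7 + 13/48*3/7 + 17/48*2/7 = 13/48 = pi_s_2  (ok)
  3/8*4/7 + 13/48*1/7 + 17/48*2/7 = 17/48 = pi_s_3  (ok)

Answer: 3/8 13/48 17/48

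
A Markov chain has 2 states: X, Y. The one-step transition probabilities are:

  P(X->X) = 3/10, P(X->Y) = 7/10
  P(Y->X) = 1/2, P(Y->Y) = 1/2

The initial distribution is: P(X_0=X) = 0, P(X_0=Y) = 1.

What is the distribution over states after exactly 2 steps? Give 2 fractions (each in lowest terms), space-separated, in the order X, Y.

Answer: 2/5 3/5

Derivation:
Propagating the distribution step by step (d_{t+1} = d_t * P):
d_0 = (X=0, Y=1)
  d_1[X] = 0*3/10 + 1*1/2 = 1/2
  d_1[Y] = 0*7/10 + 1*1/2 = 1/2
d_1 = (X=1/2, Y=1/2)
  d_2[X] = 1/2*3/10 + 1/2*1/2 = 2/5
  d_2[Y] = 1/2*7/10 + 1/2*1/2 = 3/5
d_2 = (X=2/5, Y=3/5)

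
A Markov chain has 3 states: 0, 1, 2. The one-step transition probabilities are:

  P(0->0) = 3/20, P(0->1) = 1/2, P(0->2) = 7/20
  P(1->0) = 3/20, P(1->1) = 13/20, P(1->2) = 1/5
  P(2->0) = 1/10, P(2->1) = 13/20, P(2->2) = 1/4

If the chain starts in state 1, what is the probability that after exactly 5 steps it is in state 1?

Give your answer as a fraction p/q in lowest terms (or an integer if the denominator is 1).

Answer: 2013583/3200000

Derivation:
Computing P^5 by repeated multiplication:
P^1 =
  0: [3/20, 1/2, 7/20]
  1: [3/20, 13/20, 1/5]
  2: [1/10, 13/20, 1/4]
P^2 =
  0: [53/400, 251/400, 6/25]
  1: [7/50, 251/400, 93/400]
  2: [11/80, 127/200, 91/400]
P^3 =
  0: [69/500, 5041/8000, 371/1600]
  1: [1107/8000, 629/1000, 1861/8000]
  2: [1109/8000, 1007/1600, 29/125]
P^4 =
  0: [4429/32000, 6293/10000, 37167/160000]
  1: [22139/160000, 100679/160000, 18591/80000]
  2: [173/1250, 100673/160000, 37183/160000]
P^5 =
  0: [442833/3200000, 402713/640000, 371801/1600000]
  1: [221409/1600000, 2013583/3200000, 743599/3200000]
  2: [442817/3200000, 15731/25000, 148723/640000]

(P^5)[1 -> 1] = 2013583/3200000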